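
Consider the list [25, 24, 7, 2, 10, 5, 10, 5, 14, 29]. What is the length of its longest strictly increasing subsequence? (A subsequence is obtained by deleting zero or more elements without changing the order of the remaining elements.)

5

Scanning left to right, the best length ending at each element is: 25→1, 24→1, 7→1, 2→1, 10→2, 5→2, 10→3, 5→2, 14→4, 29→5.
So the longest increasing subsequence has length 5, e.g. 2, 5, 10, 14, 29.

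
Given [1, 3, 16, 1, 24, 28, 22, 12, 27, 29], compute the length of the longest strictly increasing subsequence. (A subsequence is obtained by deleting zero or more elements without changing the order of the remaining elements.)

6

One longest increasing subsequence is 1, 3, 16, 24, 28, 29 (positions 1,2,3,5,6,10), of length 6; no longer one exists.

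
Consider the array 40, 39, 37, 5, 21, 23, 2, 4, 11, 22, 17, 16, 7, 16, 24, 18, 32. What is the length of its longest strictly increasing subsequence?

Scanning left to right, the best length ending at each element is: 40→1, 39→1, 37→1, 5→1, 21→2, 23→3, 2→1, 4→2, 11→3, 22→4, 17→4, 16→4, 7→3, 16→4, 24→5, 18→5, 32→6.
So the longest increasing subsequence has length 6, e.g. 2, 4, 11, 22, 24, 32.

6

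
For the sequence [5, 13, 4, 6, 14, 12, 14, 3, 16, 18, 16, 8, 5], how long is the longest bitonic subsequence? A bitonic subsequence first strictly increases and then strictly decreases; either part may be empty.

9

Let inc[i] be the LIS ending at i and dec[i] the longest strictly decreasing subsequence starting at i. inc = [1, 2, 1, 2, 3, 3, 4, 1, 5, 6, 5, 3, 2], dec = [3, 4, 2, 2, 4, 3, 3, 1, 3, 4, 3, 2, 1].
max_i inc[i]+dec[i]−1 = 9, with one witness 5, 6, 12, 14, 16, 18, 16, 8, 5.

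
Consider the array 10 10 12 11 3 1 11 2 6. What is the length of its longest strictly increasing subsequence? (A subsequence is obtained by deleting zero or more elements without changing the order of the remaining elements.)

3

One longest increasing subsequence is 1, 2, 6 (positions 6,8,9), of length 3; no longer one exists.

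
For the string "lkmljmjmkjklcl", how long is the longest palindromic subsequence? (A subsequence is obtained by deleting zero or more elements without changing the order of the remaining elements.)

9

One longest palindromic subsequence is lljmjmjll (positions 1,4,5,6,7,8,10,12,14); it reads the same forward and backward, and the interval DP gives dp[1][14] = 9.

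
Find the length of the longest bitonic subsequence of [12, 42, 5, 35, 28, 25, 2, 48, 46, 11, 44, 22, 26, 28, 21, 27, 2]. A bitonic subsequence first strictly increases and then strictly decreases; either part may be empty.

8

Let inc[i] be the LIS ending at i and dec[i] the longest strictly decreasing subsequence starting at i. inc = [1, 2, 1, 2, 2, 2, 1, 3, 3, 2, 3, 3, 4, 5, 3, 5, 1], dec = [3, 7, 2, 6, 5, 4, 1, 6, 5, 2, 4, 3, 3, 3, 2, 2, 1].
max_i inc[i]+dec[i]−1 = 8, with one witness 12, 42, 35, 28, 25, 22, 21, 2.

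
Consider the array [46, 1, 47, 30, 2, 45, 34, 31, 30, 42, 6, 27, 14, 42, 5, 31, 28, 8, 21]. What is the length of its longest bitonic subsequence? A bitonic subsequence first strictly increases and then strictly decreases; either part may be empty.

9

Let inc[i] be the LIS ending at i and dec[i] the longest strictly decreasing subsequence starting at i. inc = [1, 1, 2, 2, 2, 3, 3, 3, 3, 4, 3, 4, 4, 5, 3, 5, 5, 4, 5], dec = [8, 1, 8, 4, 1, 7, 6, 5, 4, 4, 2, 3, 2, 4, 1, 3, 2, 1, 1].
max_i inc[i]+dec[i]−1 = 9, with one witness 46, 47, 45, 34, 31, 30, 27, 14, 8.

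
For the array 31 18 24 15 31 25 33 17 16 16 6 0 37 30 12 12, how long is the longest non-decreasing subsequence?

5

Let dp[i] be the longest non-decreasing subsequence ending at position i. Then dp = [1, 1, 2, 1, 3, 3, 4, 2, 2, 3, 1, 1, 5, 4, 2, 3].
The maximum is 5; one witness is 18, 24, 31, 33, 37 at positions 2,3,5,7,13.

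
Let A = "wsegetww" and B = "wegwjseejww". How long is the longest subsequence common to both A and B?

6

A longest common subsequence is wseeww (length 6); the LCS DP confirms no longer common subsequence exists.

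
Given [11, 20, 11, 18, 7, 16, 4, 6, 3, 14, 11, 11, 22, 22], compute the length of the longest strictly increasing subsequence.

Let dp[i] be the longest increasing subsequence ending at position i. Then dp = [1, 2, 1, 2, 1, 2, 1, 2, 1, 3, 3, 3, 4, 4].
The maximum is 4; one witness is 4, 6, 14, 22 at positions 7,8,10,13.

4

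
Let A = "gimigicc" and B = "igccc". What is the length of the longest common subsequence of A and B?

4

Backtracking the LCS table gives one alignment: i (A4,B1) → g (A5,B2) → c (A7,B4) → c (A8,B5).
So the longest common subsequence has length 4.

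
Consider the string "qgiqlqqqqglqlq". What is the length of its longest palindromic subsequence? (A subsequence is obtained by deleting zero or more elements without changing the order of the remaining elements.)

10

One longest palindromic subsequence is qqlqqqqlqq (positions 1,4,5,6,7,8,9,11,12,14); it reads the same forward and backward, and the interval DP gives dp[1][14] = 10.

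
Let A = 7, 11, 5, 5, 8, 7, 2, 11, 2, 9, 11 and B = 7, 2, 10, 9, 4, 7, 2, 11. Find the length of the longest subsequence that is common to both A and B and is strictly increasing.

For each value that appears in both, track the longest common increasing run ending there.
The best achievable length is 3; one witness is 7, 9, 11 (A-positions 1,10,11, B-positions 1,4,8).

3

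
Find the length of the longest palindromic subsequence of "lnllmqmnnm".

5

Using dp[i][j] = 2 + dp[i+1][j−1] if the ends match, else max(dp[i+1][j], dp[i][j−1]):
dp[1][10] = 5. A witness is nmqmn at positions 2,5,6,7,9.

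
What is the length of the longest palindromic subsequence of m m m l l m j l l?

Using dp[i][j] = 2 + dp[i+1][j−1] if the ends match, else max(dp[i+1][j], dp[i][j−1]):
dp[1][9] = 5. A witness is lljll at positions 4,5,7,8,9.

5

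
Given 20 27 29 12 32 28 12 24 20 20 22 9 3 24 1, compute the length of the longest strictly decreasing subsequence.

Let dp[i] be the longest decreasing subsequence ending at position i. Then dp = [1, 1, 1, 2, 1, 2, 3, 3, 4, 4, 4, 5, 6, 3, 7].
The maximum is 7; one witness is 29, 28, 24, 20, 9, 3, 1 at positions 3,6,8,9,12,13,15.

7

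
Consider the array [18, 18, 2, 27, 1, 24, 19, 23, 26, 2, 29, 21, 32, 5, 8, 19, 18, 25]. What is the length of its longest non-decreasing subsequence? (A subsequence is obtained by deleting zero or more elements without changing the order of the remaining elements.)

One longest non-decreasing subsequence is 18, 18, 19, 23, 26, 29, 32 (positions 1,2,7,8,9,11,13), of length 7; no longer one exists.

7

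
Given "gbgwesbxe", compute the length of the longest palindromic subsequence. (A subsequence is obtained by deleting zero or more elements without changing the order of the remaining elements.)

One longest palindromic subsequence is exe (positions 5,8,9); it reads the same forward and backward, and the interval DP gives dp[1][9] = 3.

3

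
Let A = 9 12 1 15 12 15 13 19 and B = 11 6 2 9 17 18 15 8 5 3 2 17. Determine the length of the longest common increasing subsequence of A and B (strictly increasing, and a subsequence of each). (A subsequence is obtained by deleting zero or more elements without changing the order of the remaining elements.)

2

For each value that appears in both, track the longest common increasing run ending there.
The best achievable length is 2; one witness is 9, 15 (A-positions 1,4, B-positions 4,7).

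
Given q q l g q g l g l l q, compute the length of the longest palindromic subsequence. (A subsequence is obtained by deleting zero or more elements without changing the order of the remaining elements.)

7

One longest palindromic subsequence is qllgllq (positions 1,3,7,8,9,10,11); it reads the same forward and backward, and the interval DP gives dp[1][11] = 7.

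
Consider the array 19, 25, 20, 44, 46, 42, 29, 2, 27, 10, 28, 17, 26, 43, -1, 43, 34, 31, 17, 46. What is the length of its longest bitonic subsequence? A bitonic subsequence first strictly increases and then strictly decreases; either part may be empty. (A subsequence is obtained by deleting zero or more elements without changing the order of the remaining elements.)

Let inc[i] be the LIS ending at i and dec[i] the longest strictly decreasing subsequence starting at i. inc = [1, 2, 2, 3, 4, 3, 3, 1, 3, 2, 4, 3, 4, 5, 1, 5, 5, 5, 3, 6], dec = [3, 4, 3, 6, 6, 5, 4, 2, 3, 2, 3, 2, 2, 4, 1, 4, 3, 2, 1, 1].
max_i inc[i]+dec[i]−1 = 9, with one witness 19, 25, 44, 46, 42, 29, 28, 26, 17.

9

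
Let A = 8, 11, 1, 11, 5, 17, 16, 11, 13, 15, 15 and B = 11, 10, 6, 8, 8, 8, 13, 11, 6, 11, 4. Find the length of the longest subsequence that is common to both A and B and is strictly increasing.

2

For each value that appears in both, track the longest common increasing run ending there.
The best achievable length is 2; one witness is 11, 13 (A-positions 2,9, B-positions 1,7).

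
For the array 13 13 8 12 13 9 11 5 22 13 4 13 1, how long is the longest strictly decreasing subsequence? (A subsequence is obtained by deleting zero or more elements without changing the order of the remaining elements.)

6

Let dp[i] be the longest decreasing subsequence ending at position i. Then dp = [1, 1, 2, 2, 1, 3, 3, 4, 1, 2, 5, 2, 6].
The maximum is 6; one witness is 13, 12, 9, 5, 4, 1 at positions 1,4,6,8,11,13.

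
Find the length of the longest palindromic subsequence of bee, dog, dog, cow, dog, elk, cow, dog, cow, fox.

One longest palindromic subsequence is cow dog cow dog cow (positions 4,5,7,8,9); it reads the same forward and backward, and the interval DP gives dp[1][10] = 5.

5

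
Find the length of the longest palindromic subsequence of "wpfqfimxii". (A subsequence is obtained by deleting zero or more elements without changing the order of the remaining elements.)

3

One longest palindromic subsequence is iii (positions 6,9,10); it reads the same forward and backward, and the interval DP gives dp[1][10] = 3.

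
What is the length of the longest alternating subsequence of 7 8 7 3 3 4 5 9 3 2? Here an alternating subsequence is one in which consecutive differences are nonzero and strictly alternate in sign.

5

Track the best alternating length ending on an up-step vs a down-step at each position: up/down = 1/1, 2/1, 1/3, 1/3, 1/3, 4/3, 4/3, 4/1, 1/5, 1/5.
The maximum over both is 5; one such subsequence is 7, 8, 3, 4, 3.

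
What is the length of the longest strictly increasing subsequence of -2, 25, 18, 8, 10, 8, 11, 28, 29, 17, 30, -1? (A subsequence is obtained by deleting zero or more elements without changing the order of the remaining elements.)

7

One longest increasing subsequence is -2, 8, 10, 11, 28, 29, 30 (positions 1,4,5,7,8,9,11), of length 7; no longer one exists.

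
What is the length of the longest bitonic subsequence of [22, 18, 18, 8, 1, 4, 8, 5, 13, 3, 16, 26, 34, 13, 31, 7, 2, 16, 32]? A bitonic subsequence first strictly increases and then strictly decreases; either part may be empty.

10

One longest bitonic subsequence is 1, 4, 8, 13, 16, 26, 34, 31, 7, 2 (positions 5,6,7,9,11,12,13,15,16,17): it rises to 34 then falls. Length 10 is optimal.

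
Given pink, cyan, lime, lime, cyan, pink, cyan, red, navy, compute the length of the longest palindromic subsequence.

6

One longest palindromic subsequence is pink cyan lime lime cyan pink (positions 1,2,3,4,5,6); it reads the same forward and backward, and the interval DP gives dp[1][9] = 6.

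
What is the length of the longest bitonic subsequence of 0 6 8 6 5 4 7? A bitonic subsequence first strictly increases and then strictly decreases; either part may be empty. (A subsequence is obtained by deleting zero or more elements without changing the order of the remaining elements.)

6

One longest bitonic subsequence is 0, 6, 8, 6, 5, 4 (positions 1,2,3,4,5,6): it rises to 8 then falls. Length 6 is optimal.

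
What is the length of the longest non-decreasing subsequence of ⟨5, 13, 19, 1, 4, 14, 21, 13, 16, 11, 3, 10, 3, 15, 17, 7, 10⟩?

5

Scanning left to right, the best length ending at each element is: 5→1, 13→2, 19→3, 1→1, 4→2, 14→3, 21→4, 13→3, 16→4, 11→3, 3→2, 10→3, 3→3, 15→4, 17→5, 7→4, 10→5.
So the longest non-decreasing subsequence has length 5, e.g. 5, 13, 14, 16, 17.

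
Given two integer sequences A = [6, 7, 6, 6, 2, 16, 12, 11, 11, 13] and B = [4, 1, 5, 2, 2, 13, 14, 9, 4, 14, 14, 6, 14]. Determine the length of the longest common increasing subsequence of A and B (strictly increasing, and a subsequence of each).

A longest common strictly increasing subsequence is 2, 13 (length 2); it appears in order in both A and B, and no longer such subsequence exists.

2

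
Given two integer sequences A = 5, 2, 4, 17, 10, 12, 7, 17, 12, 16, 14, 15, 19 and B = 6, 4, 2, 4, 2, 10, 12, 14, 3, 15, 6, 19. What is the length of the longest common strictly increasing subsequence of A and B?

For each value that appears in both, track the longest common increasing run ending there.
The best achievable length is 7; one witness is 2, 4, 10, 12, 14, 15, 19 (A-positions 2,3,5,6,11,12,13, B-positions 3,4,6,7,8,10,12).

7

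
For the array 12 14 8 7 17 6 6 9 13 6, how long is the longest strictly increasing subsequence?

Let dp[i] be the longest increasing subsequence ending at position i. Then dp = [1, 2, 1, 1, 3, 1, 1, 2, 3, 1].
The maximum is 3; one witness is 12, 14, 17 at positions 1,2,5.

3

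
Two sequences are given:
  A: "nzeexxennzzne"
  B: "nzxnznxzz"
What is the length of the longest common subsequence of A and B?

7

A longest common subsequence is nzxnnzz (length 7); the LCS DP confirms no longer common subsequence exists.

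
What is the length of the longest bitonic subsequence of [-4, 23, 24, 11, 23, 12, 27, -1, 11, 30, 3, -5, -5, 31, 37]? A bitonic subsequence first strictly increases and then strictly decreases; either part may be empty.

Let inc[i] be the LIS ending at i and dec[i] the longest strictly decreasing subsequence starting at i. inc = [1, 2, 3, 2, 3, 3, 4, 2, 3, 5, 3, 1, 1, 6, 7], dec = [2, 5, 6, 3, 5, 4, 4, 2, 3, 3, 2, 1, 1, 1, 1].
max_i inc[i]+dec[i]−1 = 8, with one witness -4, 23, 24, 23, 12, 11, 3, -5.

8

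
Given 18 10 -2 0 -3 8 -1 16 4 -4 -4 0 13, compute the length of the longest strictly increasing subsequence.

4

Let dp[i] be the longest increasing subsequence ending at position i. Then dp = [1, 1, 1, 2, 1, 3, 2, 4, 3, 1, 1, 3, 4].
The maximum is 4; one witness is -2, 0, 8, 16 at positions 3,4,6,8.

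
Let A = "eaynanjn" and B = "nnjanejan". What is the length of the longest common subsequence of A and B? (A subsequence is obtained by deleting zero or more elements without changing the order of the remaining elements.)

A longest common subsequence is nanjn (length 5); the LCS DP confirms no longer common subsequence exists.

5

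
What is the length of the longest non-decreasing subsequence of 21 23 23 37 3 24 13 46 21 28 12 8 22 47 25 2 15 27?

6

One longest non-decreasing subsequence is 21, 23, 23, 37, 46, 47 (positions 1,2,3,4,8,14), of length 6; no longer one exists.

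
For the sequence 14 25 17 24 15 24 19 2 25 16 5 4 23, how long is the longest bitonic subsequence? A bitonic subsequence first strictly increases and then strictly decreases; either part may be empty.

Let inc[i] be the LIS ending at i and dec[i] the longest strictly decreasing subsequence starting at i. inc = [1, 2, 2, 3, 2, 3, 3, 1, 4, 3, 2, 2, 4], dec = [3, 6, 4, 5, 3, 5, 4, 1, 4, 3, 2, 1, 1].
max_i inc[i]+dec[i]−1 = 7, with one witness 14, 25, 24, 19, 16, 5, 4.

7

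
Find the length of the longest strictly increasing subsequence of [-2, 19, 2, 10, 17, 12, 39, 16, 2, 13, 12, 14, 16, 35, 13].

8

Scanning left to right, the best length ending at each element is: -2→1, 19→2, 2→2, 10→3, 17→4, 12→4, 39→5, 16→5, 2→2, 13→5, 12→4, 14→6, 16→7, 35→8, 13→5.
So the longest increasing subsequence has length 8, e.g. -2, 2, 10, 12, 13, 14, 16, 35.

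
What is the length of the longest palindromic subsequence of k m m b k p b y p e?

One longest palindromic subsequence is kmmk (positions 1,2,3,5); it reads the same forward and backward, and the interval DP gives dp[1][10] = 4.

4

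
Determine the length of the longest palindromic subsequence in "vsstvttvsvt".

Using dp[i][j] = 2 + dp[i+1][j−1] if the ends match, else max(dp[i+1][j], dp[i][j−1]):
dp[1][11] = 8. A witness is vsvttvsv at positions 1,2,5,6,7,8,9,10.

8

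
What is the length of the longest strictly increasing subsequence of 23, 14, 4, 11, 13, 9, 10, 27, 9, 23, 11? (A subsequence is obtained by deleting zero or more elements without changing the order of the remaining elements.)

4

Scanning left to right, the best length ending at each element is: 23→1, 14→1, 4→1, 11→2, 13→3, 9→2, 10→3, 27→4, 9→2, 23→4, 11→4.
So the longest increasing subsequence has length 4, e.g. 4, 11, 13, 27.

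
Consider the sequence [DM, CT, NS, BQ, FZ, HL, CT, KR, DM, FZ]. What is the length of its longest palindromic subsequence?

5

One longest palindromic subsequence is DM CT HL CT DM (positions 1,2,6,7,9); it reads the same forward and backward, and the interval DP gives dp[1][10] = 5.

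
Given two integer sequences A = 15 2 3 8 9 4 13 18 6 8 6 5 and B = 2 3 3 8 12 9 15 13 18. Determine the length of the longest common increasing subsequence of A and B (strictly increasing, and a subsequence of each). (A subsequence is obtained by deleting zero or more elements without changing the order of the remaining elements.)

A longest common strictly increasing subsequence is 2, 3, 8, 9, 13, 18 (length 6); it appears in order in both A and B, and no longer such subsequence exists.

6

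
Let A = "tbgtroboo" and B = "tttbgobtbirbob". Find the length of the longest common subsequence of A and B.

7

A longest common subsequence is tbgtrob (length 7); the LCS DP confirms no longer common subsequence exists.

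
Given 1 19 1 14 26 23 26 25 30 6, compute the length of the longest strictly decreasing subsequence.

3

Scanning left to right, the best length ending at each element is: 1→1, 19→1, 1→2, 14→2, 26→1, 23→2, 26→1, 25→2, 30→1, 6→3.
So the longest decreasing subsequence has length 3, e.g. 19, 14, 6.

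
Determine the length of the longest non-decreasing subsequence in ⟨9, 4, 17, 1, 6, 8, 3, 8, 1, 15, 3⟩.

One longest non-decreasing subsequence is 4, 6, 8, 8, 15 (positions 2,5,6,8,10), of length 5; no longer one exists.

5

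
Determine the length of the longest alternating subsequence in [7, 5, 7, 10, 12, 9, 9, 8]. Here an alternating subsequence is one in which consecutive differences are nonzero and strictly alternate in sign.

Track the best alternating length ending on an up-step vs a down-step at each position: up/down = 1/1, 1/2, 3/1, 3/1, 3/1, 3/4, 3/4, 3/4.
The maximum over both is 4; one such subsequence is 7, 5, 10, 9.

4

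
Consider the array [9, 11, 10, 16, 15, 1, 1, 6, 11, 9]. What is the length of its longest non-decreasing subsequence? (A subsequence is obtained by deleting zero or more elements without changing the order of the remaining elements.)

4

One longest non-decreasing subsequence is 1, 1, 6, 11 (positions 6,7,8,9), of length 4; no longer one exists.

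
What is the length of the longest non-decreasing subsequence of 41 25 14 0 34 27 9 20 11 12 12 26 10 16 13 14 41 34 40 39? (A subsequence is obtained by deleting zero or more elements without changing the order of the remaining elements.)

Let dp[i] be the longest non-decreasing subsequence ending at position i. Then dp = [1, 1, 1, 1, 2, 2, 2, 3, 3, 4, 5, 6, 3, 6, 6, 7, 8, 8, 9, 9].
The maximum is 9; one witness is 0, 9, 11, 12, 12, 13, 14, 34, 40 at positions 4,7,9,10,11,15,16,18,19.

9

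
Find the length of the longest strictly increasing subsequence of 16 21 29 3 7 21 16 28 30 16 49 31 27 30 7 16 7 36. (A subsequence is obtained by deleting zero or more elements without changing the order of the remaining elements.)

Let dp[i] be the longest increasing subsequence ending at position i. Then dp = [1, 2, 3, 1, 2, 3, 3, 4, 5, 3, 6, 6, 4, 5, 2, 3, 2, 7].
The maximum is 7; one witness is 3, 7, 21, 28, 30, 31, 36 at positions 4,5,6,8,9,12,18.

7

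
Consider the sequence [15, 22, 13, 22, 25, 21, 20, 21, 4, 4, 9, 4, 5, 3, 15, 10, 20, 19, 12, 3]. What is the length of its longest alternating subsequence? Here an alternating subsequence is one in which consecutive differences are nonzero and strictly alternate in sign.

15

A longest alternating subsequence is 15, 22, 13, 22, 20, 21, 4, 9, 4, 5, 3, 15, 10, 20, 19 (positions 1,2,3,4,7,8,9,11,12,13,14,15,16,17,18); its 14 consecutive differences strictly alternate in sign, and length 15 is optimal.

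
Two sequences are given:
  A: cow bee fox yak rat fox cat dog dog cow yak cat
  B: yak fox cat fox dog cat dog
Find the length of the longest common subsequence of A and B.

Backtracking the LCS table gives one alignment: yak (A4,B1) → fox (A6,B2) → cat (A7,B3) → dog (A8,B5) → dog (A9,B7).
So the longest common subsequence has length 5.

5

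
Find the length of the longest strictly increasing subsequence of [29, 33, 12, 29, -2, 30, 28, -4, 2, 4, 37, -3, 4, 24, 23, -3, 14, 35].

Let dp[i] be the longest increasing subsequence ending at position i. Then dp = [1, 2, 1, 2, 1, 3, 2, 1, 2, 3, 4, 2, 3, 4, 4, 2, 4, 5].
The maximum is 5; one witness is -2, 2, 4, 24, 35 at positions 5,9,10,14,18.

5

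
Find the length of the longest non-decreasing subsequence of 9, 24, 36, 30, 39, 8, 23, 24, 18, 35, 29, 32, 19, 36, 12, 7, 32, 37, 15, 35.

7

One longest non-decreasing subsequence is 9, 24, 24, 29, 32, 36, 37 (positions 1,2,8,11,12,14,18), of length 7; no longer one exists.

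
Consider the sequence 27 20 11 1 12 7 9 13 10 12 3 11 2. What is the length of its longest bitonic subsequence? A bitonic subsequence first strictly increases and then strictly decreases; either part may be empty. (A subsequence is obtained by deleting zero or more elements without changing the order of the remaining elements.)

7

One longest bitonic subsequence is 1, 7, 9, 13, 12, 11, 2 (positions 4,6,7,8,10,12,13): it rises to 13 then falls. Length 7 is optimal.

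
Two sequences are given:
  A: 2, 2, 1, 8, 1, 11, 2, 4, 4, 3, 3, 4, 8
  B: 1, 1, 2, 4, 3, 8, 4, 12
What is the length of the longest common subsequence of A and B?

6

Backtracking the LCS table gives one alignment: 1 (A3,B1) → 1 (A5,B2) → 2 (A7,B3) → 4 (A9,B4) → 3 (A10,B5) → 4 (A12,B7).
So the longest common subsequence has length 6.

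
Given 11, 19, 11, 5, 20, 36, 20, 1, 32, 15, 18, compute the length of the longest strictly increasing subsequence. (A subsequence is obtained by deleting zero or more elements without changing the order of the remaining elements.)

4

Let dp[i] be the longest increasing subsequence ending at position i. Then dp = [1, 2, 1, 1, 3, 4, 3, 1, 4, 2, 3].
The maximum is 4; one witness is 11, 19, 20, 36 at positions 1,2,5,6.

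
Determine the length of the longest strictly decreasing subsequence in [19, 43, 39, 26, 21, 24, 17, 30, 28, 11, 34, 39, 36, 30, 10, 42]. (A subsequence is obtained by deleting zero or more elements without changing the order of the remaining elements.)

7

One longest decreasing subsequence is 43, 39, 26, 21, 17, 11, 10 (positions 2,3,4,5,7,10,15), of length 7; no longer one exists.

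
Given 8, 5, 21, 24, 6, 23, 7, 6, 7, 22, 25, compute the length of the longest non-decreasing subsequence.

Scanning left to right, the best length ending at each element is: 8→1, 5→1, 21→2, 24→3, 6→2, 23→3, 7→3, 6→3, 7→4, 22→5, 25→6.
So the longest non-decreasing subsequence has length 6, e.g. 5, 6, 7, 7, 22, 25.

6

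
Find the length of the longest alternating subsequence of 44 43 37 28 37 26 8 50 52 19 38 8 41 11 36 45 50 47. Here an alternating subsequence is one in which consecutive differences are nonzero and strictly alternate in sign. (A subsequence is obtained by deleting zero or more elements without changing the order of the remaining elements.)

Track the best alternating length ending on an up-step vs a down-step at each position: up/down = 1/1, 1/2, 1/2, 1/2, 3/2, 1/4, 1/4, 5/1, 5/1, 5/6, 7/6, 1/8, 9/6, 9/10, 11/10, 11/6, 11/6, 11/12.
The maximum over both is 12; one such subsequence is 44, 28, 37, 26, 50, 19, 38, 8, 41, 11, 50, 47.

12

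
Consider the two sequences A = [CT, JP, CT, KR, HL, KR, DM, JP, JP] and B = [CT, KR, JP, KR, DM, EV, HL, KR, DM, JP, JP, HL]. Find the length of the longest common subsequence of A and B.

8

A longest common subsequence is CT, JP, KR, HL, KR, DM, JP, JP (length 8); the LCS DP confirms no longer common subsequence exists.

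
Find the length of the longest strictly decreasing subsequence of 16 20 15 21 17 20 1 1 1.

3

One longest decreasing subsequence is 16, 15, 1 (positions 1,3,7), of length 3; no longer one exists.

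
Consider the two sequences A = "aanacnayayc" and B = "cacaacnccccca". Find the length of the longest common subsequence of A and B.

6

A longest common subsequence is aaacna (length 6); the LCS DP confirms no longer common subsequence exists.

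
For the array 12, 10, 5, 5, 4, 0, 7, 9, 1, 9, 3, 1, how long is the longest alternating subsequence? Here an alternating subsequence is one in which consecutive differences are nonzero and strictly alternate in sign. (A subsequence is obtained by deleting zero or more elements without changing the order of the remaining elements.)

6

A longest alternating subsequence is 12, 5, 7, 1, 9, 3 (positions 1,3,7,9,10,11); its 5 consecutive differences strictly alternate in sign, and length 6 is optimal.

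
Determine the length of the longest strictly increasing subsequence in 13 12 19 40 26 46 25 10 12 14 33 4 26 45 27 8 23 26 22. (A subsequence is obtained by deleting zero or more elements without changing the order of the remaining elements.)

5

Let dp[i] be the longest increasing subsequence ending at position i. Then dp = [1, 1, 2, 3, 3, 4, 3, 1, 2, 3, 4, 1, 4, 5, 5, 2, 4, 5, 4].
The maximum is 5; one witness is 13, 19, 26, 33, 45 at positions 1,3,5,11,14.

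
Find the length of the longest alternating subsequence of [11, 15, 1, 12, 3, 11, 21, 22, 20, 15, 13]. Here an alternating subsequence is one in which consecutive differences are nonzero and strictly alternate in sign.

A longest alternating subsequence is 11, 15, 1, 12, 3, 21, 20 (positions 1,2,3,4,5,7,9); its 6 consecutive differences strictly alternate in sign, and length 7 is optimal.

7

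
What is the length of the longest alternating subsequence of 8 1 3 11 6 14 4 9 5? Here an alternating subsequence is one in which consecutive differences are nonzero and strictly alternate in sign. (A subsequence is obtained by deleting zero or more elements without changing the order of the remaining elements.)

8

A longest alternating subsequence is 8, 1, 11, 6, 14, 4, 9, 5 (positions 1,2,4,5,6,7,8,9); its 7 consecutive differences strictly alternate in sign, and length 8 is optimal.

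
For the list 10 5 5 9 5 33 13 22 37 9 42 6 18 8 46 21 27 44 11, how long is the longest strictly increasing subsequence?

7

Let dp[i] be the longest increasing subsequence ending at position i. Then dp = [1, 1, 1, 2, 1, 3, 3, 4, 5, 2, 6, 2, 4, 3, 7, 5, 6, 7, 4].
The maximum is 7; one witness is 5, 9, 13, 22, 37, 42, 46 at positions 2,4,7,8,9,11,15.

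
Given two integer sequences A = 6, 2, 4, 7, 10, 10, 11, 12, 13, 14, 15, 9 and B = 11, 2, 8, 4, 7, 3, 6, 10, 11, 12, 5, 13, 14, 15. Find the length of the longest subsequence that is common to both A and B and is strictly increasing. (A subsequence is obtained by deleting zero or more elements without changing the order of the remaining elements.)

9

A longest common strictly increasing subsequence is 2, 4, 7, 10, 11, 12, 13, 14, 15 (length 9); it appears in order in both A and B, and no longer such subsequence exists.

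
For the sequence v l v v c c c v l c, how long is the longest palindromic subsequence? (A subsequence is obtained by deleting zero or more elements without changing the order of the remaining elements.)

7

One longest palindromic subsequence is lvcccvl (positions 2,3,5,6,7,8,9); it reads the same forward and backward, and the interval DP gives dp[1][10] = 7.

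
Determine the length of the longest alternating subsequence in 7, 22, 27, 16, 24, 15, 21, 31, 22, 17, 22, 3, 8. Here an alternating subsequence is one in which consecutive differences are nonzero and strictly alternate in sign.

10

Track the best alternating length ending on an up-step vs a down-step at each position: up/down = 1/1, 2/1, 2/1, 2/3, 4/3, 2/5, 6/5, 6/1, 6/7, 6/7, 8/7, 1/9, 10/9.
The maximum over both is 10; one such subsequence is 7, 22, 16, 24, 15, 21, 17, 22, 3, 8.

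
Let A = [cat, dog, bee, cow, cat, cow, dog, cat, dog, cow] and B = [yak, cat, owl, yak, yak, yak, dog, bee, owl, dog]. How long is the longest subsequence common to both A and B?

A longest common subsequence is cat, dog, bee, dog (length 4); the LCS DP confirms no longer common subsequence exists.

4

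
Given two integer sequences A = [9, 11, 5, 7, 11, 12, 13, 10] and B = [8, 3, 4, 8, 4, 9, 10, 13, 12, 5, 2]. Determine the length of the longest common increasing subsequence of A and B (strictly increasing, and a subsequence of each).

2

A longest common strictly increasing subsequence is 9, 10 (length 2); it appears in order in both A and B, and no longer such subsequence exists.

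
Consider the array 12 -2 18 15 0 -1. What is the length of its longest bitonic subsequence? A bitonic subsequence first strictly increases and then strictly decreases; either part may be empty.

5

One longest bitonic subsequence is 12, 18, 15, 0, -1 (positions 1,3,4,5,6): it rises to 18 then falls. Length 5 is optimal.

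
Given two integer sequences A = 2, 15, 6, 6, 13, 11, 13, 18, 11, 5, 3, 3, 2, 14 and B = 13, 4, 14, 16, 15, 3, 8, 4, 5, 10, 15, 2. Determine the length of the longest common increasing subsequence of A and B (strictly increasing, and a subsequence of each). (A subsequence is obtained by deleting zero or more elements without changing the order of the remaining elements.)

2

For each value that appears in both, track the longest common increasing run ending there.
The best achievable length is 2; one witness is 13, 14 (A-positions 5,14, B-positions 1,3).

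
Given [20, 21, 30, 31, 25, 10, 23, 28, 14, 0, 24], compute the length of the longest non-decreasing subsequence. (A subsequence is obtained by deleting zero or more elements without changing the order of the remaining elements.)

4

Let dp[i] be the longest non-decreasing subsequence ending at position i. Then dp = [1, 2, 3, 4, 3, 1, 3, 4, 2, 1, 4].
The maximum is 4; one witness is 20, 21, 30, 31 at positions 1,2,3,4.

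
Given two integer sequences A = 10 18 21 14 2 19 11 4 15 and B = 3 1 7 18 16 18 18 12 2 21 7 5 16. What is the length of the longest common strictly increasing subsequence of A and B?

For each value that appears in both, track the longest common increasing run ending there.
The best achievable length is 2; one witness is 18, 21 (A-positions 2,3, B-positions 4,10).

2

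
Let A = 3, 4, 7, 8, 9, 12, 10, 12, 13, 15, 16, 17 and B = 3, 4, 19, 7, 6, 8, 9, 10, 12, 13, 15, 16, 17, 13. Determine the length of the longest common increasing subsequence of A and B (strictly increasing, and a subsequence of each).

11

A longest common strictly increasing subsequence is 3, 4, 7, 8, 9, 10, 12, 13, 15, 16, 17 (length 11); it appears in order in both A and B, and no longer such subsequence exists.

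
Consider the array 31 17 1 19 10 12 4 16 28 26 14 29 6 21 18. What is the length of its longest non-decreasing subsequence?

6

Scanning left to right, the best length ending at each element is: 31→1, 17→1, 1→1, 19→2, 10→2, 12→3, 4→2, 16→4, 28→5, 26→5, 14→4, 29→6, 6→3, 21→5, 18→5.
So the longest non-decreasing subsequence has length 6, e.g. 1, 10, 12, 16, 28, 29.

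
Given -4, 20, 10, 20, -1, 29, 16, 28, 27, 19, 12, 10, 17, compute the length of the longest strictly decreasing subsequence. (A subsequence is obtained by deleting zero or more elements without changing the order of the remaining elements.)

6

Let dp[i] be the longest decreasing subsequence ending at position i. Then dp = [1, 1, 2, 1, 3, 1, 2, 2, 3, 4, 5, 6, 5].
The maximum is 6; one witness is 29, 28, 27, 19, 12, 10 at positions 6,8,9,10,11,12.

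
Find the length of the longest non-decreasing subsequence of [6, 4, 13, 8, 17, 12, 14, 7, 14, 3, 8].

5

One longest non-decreasing subsequence is 6, 8, 12, 14, 14 (positions 1,4,6,7,9), of length 5; no longer one exists.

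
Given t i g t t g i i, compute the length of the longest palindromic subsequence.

One longest palindromic subsequence is igttgi (positions 2,3,4,5,6,8); it reads the same forward and backward, and the interval DP gives dp[1][8] = 6.

6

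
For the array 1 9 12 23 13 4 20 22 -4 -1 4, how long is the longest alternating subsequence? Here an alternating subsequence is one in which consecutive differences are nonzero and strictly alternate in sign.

Track the best alternating length ending on an up-step vs a down-step at each position: up/down = 1/1, 2/1, 2/1, 2/1, 2/3, 2/3, 4/3, 4/3, 1/5, 6/5, 6/5.
The maximum over both is 6; one such subsequence is 1, 23, 13, 20, -4, -1.

6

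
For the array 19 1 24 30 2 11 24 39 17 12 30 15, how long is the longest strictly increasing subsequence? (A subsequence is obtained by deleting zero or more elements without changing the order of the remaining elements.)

Scanning left to right, the best length ending at each element is: 19→1, 1→1, 24→2, 30→3, 2→2, 11→3, 24→4, 39→5, 17→4, 12→4, 30→5, 15→5.
So the longest increasing subsequence has length 5, e.g. 1, 2, 11, 24, 39.

5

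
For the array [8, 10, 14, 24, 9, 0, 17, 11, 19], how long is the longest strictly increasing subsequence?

5

One longest increasing subsequence is 8, 10, 14, 17, 19 (positions 1,2,3,7,9), of length 5; no longer one exists.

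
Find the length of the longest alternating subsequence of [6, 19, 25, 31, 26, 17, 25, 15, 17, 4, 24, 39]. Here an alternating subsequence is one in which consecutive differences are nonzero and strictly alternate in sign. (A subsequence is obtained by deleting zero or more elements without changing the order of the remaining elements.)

Track the best alternating length ending on an up-step vs a down-step at each position: up/down = 1/1, 2/1, 2/1, 2/1, 2/3, 2/3, 4/3, 2/5, 6/5, 1/7, 8/5, 8/1.
The maximum over both is 8; one such subsequence is 6, 19, 17, 25, 15, 17, 4, 24.

8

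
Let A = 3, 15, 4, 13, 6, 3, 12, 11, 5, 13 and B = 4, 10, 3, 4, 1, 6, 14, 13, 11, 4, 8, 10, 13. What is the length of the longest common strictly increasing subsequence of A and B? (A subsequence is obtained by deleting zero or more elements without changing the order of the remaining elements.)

5

For each value that appears in both, track the longest common increasing run ending there.
The best achievable length is 5; one witness is 3, 4, 6, 11, 13 (A-positions 1,3,5,8,10, B-positions 3,4,6,9,13).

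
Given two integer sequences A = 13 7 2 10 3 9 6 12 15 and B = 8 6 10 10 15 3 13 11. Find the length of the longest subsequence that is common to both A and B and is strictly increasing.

A longest common strictly increasing subsequence is 6, 15 (length 2); it appears in order in both A and B, and no longer such subsequence exists.

2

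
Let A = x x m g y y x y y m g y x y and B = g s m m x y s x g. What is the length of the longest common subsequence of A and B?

A longest common subsequence is xyxg (length 4); the LCS DP confirms no longer common subsequence exists.

4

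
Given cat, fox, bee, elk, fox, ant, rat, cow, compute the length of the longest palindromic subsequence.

One longest palindromic subsequence is fox elk fox (positions 2,4,5); it reads the same forward and backward, and the interval DP gives dp[1][8] = 3.

3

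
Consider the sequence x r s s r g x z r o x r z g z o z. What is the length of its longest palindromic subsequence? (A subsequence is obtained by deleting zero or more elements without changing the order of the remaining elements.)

One longest palindromic subsequence is zozgzoz (positions 8,10,13,14,15,16,17); it reads the same forward and backward, and the interval DP gives dp[1][17] = 7.

7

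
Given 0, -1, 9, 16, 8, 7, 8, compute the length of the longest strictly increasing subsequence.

One longest increasing subsequence is 0, 9, 16 (positions 1,3,4), of length 3; no longer one exists.

3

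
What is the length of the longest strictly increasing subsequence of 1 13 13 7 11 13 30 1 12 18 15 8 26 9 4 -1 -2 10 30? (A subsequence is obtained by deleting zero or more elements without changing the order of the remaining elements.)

Scanning left to right, the best length ending at each element is: 1→1, 13→2, 13→2, 7→2, 11→3, 13→4, 30→5, 1→1, 12→4, 18→5, 15→5, 8→3, 26→6, 9→4, 4→2, -1→1, -2→1, 10→5, 30→7.
So the longest increasing subsequence has length 7, e.g. 1, 7, 11, 13, 18, 26, 30.

7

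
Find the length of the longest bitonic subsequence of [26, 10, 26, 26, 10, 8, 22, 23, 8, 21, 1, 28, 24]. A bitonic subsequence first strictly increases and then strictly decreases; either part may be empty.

One longest bitonic subsequence is 10, 26, 23, 21, 1 (positions 2,3,8,10,11): it rises to 26 then falls. Length 5 is optimal.

5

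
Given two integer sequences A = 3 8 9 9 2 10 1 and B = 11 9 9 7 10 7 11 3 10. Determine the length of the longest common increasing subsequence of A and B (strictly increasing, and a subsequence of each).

2

A longest common strictly increasing subsequence is 9, 10 (length 2); it appears in order in both A and B, and no longer such subsequence exists.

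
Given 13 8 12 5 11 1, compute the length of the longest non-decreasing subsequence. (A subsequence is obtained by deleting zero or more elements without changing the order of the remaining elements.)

Scanning left to right, the best length ending at each element is: 13→1, 8→1, 12→2, 5→1, 11→2, 1→1.
So the longest non-decreasing subsequence has length 2, e.g. 8, 12.

2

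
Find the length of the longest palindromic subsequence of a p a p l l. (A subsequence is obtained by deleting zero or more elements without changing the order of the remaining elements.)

Using dp[i][j] = 2 + dp[i+1][j−1] if the ends match, else max(dp[i+1][j], dp[i][j−1]):
dp[1][6] = 3. A witness is pap at positions 2,3,4.

3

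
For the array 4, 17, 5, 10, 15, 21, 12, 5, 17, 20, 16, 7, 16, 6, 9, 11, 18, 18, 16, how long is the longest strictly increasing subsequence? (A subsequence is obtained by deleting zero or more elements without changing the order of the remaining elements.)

6

One longest increasing subsequence is 4, 5, 10, 15, 17, 20 (positions 1,3,4,5,9,10), of length 6; no longer one exists.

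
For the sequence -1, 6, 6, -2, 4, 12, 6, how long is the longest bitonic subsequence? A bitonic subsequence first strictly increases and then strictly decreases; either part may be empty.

4

Let inc[i] be the LIS ending at i and dec[i] the longest strictly decreasing subsequence starting at i. inc = [1, 2, 2, 1, 2, 3, 3], dec = [2, 2, 2, 1, 1, 2, 1].
max_i inc[i]+dec[i]−1 = 4, with one witness -1, 6, 12, 6.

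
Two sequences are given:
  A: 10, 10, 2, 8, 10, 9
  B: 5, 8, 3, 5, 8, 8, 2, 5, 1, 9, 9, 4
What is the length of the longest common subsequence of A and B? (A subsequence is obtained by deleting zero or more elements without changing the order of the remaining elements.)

A longest common subsequence is 2, 9 (length 2); the LCS DP confirms no longer common subsequence exists.

2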